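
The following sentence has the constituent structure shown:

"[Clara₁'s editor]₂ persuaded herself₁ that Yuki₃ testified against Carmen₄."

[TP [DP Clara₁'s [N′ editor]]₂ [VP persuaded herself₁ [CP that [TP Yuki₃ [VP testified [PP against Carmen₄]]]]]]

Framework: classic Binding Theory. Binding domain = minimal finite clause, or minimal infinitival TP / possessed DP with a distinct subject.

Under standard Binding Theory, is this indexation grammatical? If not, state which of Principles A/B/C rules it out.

The two coindexed NPs are *Clara₁* and *herself₁*.
*herself₁* is an anaphor. Principle A requires it to be bound within its binding domain — the matrix TP, whose subject is [Clara₁'s editor]₂.
Within that domain it is c-commanded by *[Clara₁'s editor]₂*, which does not share its index.
*Clara₁* does not c-command the anaphor at all.
The anaphor is unbound in its domain → Principle A violation.

Principle A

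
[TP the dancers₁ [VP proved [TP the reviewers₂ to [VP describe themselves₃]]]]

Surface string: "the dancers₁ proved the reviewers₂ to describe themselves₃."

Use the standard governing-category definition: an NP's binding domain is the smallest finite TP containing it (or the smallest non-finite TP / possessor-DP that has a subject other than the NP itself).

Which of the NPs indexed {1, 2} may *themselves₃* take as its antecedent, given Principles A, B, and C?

{2}

*themselves* is an anaphor, so Principle A applies: it must be bound in its binding domain.
Binding domain of *themselves₃*: the embedded TP, whose subject is the reviewers₂.
*the dancers₁* c-commands the anaphor but is outside its binding domain → cannot satisfy Principle A.
*the reviewers₂* c-commands the anaphor within its binding domain → licit binder.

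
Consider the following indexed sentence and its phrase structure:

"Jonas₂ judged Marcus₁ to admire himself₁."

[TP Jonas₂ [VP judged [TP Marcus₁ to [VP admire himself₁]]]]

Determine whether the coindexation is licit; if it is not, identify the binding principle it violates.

grammatical

The two coindexed NPs are *Marcus₁* and *himself₁*.
*himself₁* is an anaphor; its binding domain is the embedded TP, whose subject is Marcus₁. *Marcus₁* c-commands it within that domain and shares its index, so Principle A is satisfied.
*Marcus₁* is an R-expression; *himself₁* does not c-command it, and no other NP shares its index, so Principle C is satisfied.
All principles are respected.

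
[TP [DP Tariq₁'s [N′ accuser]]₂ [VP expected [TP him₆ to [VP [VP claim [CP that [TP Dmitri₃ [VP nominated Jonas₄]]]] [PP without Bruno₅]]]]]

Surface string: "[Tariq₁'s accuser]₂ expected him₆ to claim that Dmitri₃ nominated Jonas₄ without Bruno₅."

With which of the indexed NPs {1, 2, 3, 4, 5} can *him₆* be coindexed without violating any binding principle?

*him* is a pronoun, so Principle B applies: it must be free in its binding domain.
Binding domain of *him₆*: the matrix TP, whose subject is [Tariq₁'s accuser]₂.
*Tariq₁* and the pronoun do not c-command one another → neither Principle B nor Principle C is at stake; coindexation permitted.
*[Tariq₁'s accuser]₂* c-commands the pronoun within its binding domain → coindexation would violate Principle B.
*Dmitri₃*: the pronoun c-commands this R-expression → coindexation would violate Principle C on *Dmitri₃*.
*Jonas₄*: the pronoun c-commands this R-expression → coindexation would violate Principle C on *Jonas₄*.
*Bruno₅*: the pronoun c-commands this R-expression → coindexation would violate Principle C on *Bruno₅*.

{1}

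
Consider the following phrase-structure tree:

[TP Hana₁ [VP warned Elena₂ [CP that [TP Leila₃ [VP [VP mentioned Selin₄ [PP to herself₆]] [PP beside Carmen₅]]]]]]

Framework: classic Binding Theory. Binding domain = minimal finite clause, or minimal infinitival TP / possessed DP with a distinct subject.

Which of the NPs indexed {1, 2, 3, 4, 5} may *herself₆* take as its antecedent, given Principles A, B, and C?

{3, 4}

*herself* is an anaphor, so Principle A applies: it must be bound in its binding domain.
Binding domain of *herself₆*: the embedded TP, whose subject is Leila₃.
*Hana₁* c-commands the anaphor but is outside its binding domain → cannot satisfy Principle A.
*Elena₂* c-commands the anaphor but is outside its binding domain → cannot satisfy Principle A.
*Leila₃* c-commands the anaphor within its binding domain → licit binder.
*Selin₄* c-commands the anaphor within its binding domain → licit binder.
*Carmen₅* does not c-command the anaphor → cannot bind it.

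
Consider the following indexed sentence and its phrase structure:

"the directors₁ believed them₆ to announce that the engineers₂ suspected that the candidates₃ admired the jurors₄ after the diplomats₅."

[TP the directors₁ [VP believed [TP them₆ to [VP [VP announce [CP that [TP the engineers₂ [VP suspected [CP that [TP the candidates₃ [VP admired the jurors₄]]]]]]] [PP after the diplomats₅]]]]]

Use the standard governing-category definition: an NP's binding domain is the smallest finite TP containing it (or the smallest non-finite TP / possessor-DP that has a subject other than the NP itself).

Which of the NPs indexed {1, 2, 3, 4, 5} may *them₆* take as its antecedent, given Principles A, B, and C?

*them* is a pronoun, so Principle B applies: it must be free in its binding domain.
Binding domain of *them₆*: the matrix TP, whose subject is the directors₁.
*the directors₁* c-commands the pronoun within its binding domain → coindexation would violate Principle B.
*the engineers₂*: the pronoun c-commands this R-expression → coindexation would violate Principle C on *the engineers₂*.
*the candidates₃*: the pronoun c-commands this R-expression → coindexation would violate Principle C on *the candidates₃*.
*the jurors₄*: the pronoun c-commands this R-expression → coindexation would violate Principle C on *the jurors₄*.
*the diplomats₅*: the pronoun c-commands this R-expression → coindexation would violate Principle C on *the diplomats₅*.

none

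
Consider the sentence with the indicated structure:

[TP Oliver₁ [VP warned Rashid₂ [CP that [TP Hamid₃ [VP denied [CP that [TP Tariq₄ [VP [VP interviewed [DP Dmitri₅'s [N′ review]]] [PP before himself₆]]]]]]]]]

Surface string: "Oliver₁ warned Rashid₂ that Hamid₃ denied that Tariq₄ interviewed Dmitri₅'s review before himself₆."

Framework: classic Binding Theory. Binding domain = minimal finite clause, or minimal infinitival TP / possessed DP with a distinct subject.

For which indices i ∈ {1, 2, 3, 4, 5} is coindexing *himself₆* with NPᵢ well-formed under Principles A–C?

{4}

*himself* is an anaphor, so Principle A applies: it must be bound in its binding domain.
Binding domain of *himself₆*: the embedded TP, whose subject is Tariq₄.
*Oliver₁* c-commands the anaphor but is outside its binding domain → cannot satisfy Principle A.
*Rashid₂* c-commands the anaphor but is outside its binding domain → cannot satisfy Principle A.
*Hamid₃* c-commands the anaphor but is outside its binding domain → cannot satisfy Principle A.
*Tariq₄* c-commands the anaphor within its binding domain → licit binder.
*Dmitri₅* does not c-command the anaphor → cannot bind it.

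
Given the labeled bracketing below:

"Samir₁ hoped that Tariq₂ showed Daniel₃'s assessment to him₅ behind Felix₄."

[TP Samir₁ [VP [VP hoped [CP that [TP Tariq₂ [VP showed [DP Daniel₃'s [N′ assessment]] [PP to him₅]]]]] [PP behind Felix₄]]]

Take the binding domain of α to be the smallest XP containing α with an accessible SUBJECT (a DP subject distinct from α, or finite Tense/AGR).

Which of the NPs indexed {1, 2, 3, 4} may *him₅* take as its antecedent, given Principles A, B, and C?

*him* is a pronoun, so Principle B applies: it must be free in its binding domain.
Binding domain of *him₅*: the embedded TP, whose subject is Tariq₂.
*Samir₁* c-commands the pronoun but from outside its binding domain, and is not c-commanded by it → coindexation permitted.
*Tariq₂* c-commands the pronoun within its binding domain → coindexation would violate Principle B.
*Daniel₃* and the pronoun do not c-command one another → neither Principle B nor Principle C is at stake; coindexation permitted.
*Felix₄* and the pronoun do not c-command one another → neither Principle B nor Principle C is at stake; coindexation permitted.

{1, 3, 4}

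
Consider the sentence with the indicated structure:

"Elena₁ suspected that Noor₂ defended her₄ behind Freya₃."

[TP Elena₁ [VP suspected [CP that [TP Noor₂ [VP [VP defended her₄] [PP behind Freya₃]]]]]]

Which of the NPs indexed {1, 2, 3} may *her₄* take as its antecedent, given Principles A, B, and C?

{1, 3}

*her* is a pronoun, so Principle B applies: it must be free in its binding domain.
Binding domain of *her₄*: the embedded TP, whose subject is Noor₂.
*Elena₁* c-commands the pronoun but from outside its binding domain, and is not c-commanded by it → coindexation permitted.
*Noor₂* c-commands the pronoun within its binding domain → coindexation would violate Principle B.
*Freya₃* and the pronoun do not c-command one another → neither Principle B nor Principle C is at stake; coindexation permitted.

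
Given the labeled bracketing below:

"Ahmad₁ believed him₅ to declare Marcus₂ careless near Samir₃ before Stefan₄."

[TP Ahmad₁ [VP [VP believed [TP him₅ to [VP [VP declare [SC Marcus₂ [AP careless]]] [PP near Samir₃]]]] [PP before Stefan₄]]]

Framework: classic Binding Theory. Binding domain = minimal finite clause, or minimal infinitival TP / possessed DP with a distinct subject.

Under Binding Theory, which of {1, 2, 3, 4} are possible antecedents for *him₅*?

{4}

*him* is a pronoun, so Principle B applies: it must be free in its binding domain.
Binding domain of *him₅*: the matrix TP, whose subject is Ahmad₁.
*Ahmad₁* c-commands the pronoun within its binding domain → coindexation would violate Principle B.
*Marcus₂*: the pronoun c-commands this R-expression → coindexation would violate Principle C on *Marcus₂*.
*Samir₃*: the pronoun c-commands this R-expression → coindexation would violate Principle C on *Samir₃*.
*Stefan₄* and the pronoun do not c-command one another → neither Principle B nor Principle C is at stake; coindexation permitted.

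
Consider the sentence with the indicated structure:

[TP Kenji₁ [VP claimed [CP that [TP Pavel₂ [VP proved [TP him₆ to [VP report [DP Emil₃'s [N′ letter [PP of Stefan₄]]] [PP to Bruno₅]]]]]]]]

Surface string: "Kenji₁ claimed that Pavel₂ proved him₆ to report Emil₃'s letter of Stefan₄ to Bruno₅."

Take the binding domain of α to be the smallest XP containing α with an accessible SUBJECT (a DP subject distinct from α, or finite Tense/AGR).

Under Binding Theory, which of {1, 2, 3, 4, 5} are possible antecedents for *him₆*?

{1}

*him* is a pronoun, so Principle B applies: it must be free in its binding domain.
Binding domain of *him₆*: the embedded TP, whose subject is Pavel₂.
*Kenji₁* c-commands the pronoun but from outside its binding domain, and is not c-commanded by it → coindexation permitted.
*Pavel₂* c-commands the pronoun within its binding domain → coindexation would violate Principle B.
*Emil₃*: the pronoun c-commands this R-expression → coindexation would violate Principle C on *Emil₃*.
*Stefan₄*: the pronoun c-commands this R-expression → coindexation would violate Principle C on *Stefan₄*.
*Bruno₅*: the pronoun c-commands this R-expression → coindexation would violate Principle C on *Bruno₅*.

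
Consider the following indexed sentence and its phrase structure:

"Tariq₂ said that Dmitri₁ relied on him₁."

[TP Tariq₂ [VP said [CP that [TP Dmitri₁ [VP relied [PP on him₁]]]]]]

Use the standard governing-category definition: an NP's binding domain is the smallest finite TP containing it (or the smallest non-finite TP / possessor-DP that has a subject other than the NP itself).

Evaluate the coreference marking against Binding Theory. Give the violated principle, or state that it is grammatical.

The two coindexed NPs are *Dmitri₁* and *him₁*.
*him₁* is a pronoun. Its binding domain is the embedded TP, whose subject is Dmitri₁.
*Dmitri₁* c-commands it within that domain and carries the same index.
The pronoun is locally bound → Principle B violation.

Principle B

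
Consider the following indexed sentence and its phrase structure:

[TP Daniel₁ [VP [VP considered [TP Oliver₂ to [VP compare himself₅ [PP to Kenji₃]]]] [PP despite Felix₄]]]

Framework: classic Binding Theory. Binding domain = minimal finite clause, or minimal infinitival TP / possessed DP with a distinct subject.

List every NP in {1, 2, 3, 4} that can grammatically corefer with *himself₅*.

{2}

*himself* is an anaphor, so Principle A applies: it must be bound in its binding domain.
Binding domain of *himself₅*: the embedded TP, whose subject is Oliver₂.
*Daniel₁* c-commands the anaphor but is outside its binding domain → cannot satisfy Principle A.
*Oliver₂* c-commands the anaphor within its binding domain → licit binder.
*Kenji₃* does not c-command the anaphor → cannot bind it.
*Felix₄* does not c-command the anaphor → cannot bind it.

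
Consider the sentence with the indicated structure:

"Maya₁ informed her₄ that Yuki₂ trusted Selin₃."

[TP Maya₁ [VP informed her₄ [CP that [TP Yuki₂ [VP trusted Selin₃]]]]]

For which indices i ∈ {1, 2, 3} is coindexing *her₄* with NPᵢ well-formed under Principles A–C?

none

*her* is a pronoun, so Principle B applies: it must be free in its binding domain.
Binding domain of *her₄*: the matrix TP, whose subject is Maya₁.
*Maya₁* c-commands the pronoun within its binding domain → coindexation would violate Principle B.
*Yuki₂*: the pronoun c-commands this R-expression → coindexation would violate Principle C on *Yuki₂*.
*Selin₃*: the pronoun c-commands this R-expression → coindexation would violate Principle C on *Selin₃*.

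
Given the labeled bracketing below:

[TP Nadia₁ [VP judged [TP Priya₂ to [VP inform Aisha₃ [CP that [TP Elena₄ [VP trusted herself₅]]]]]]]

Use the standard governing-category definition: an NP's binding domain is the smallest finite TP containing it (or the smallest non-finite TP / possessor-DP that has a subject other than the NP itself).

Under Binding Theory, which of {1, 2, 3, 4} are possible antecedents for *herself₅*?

{4}

*herself* is an anaphor, so Principle A applies: it must be bound in its binding domain.
Binding domain of *herself₅*: the embedded TP, whose subject is Elena₄.
*Nadia₁* c-commands the anaphor but is outside its binding domain → cannot satisfy Principle A.
*Priya₂* c-commands the anaphor but is outside its binding domain → cannot satisfy Principle A.
*Aisha₃* c-commands the anaphor but is outside its binding domain → cannot satisfy Principle A.
*Elena₄* c-commands the anaphor within its binding domain → licit binder.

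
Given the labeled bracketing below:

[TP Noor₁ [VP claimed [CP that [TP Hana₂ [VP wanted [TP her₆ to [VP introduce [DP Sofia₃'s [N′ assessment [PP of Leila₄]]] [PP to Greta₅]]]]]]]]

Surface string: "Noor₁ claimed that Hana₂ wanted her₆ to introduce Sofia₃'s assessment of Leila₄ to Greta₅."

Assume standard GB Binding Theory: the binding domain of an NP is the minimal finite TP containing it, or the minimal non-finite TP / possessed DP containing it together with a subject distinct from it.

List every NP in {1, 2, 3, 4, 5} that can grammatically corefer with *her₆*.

*her* is a pronoun, so Principle B applies: it must be free in its binding domain.
Binding domain of *her₆*: the embedded TP, whose subject is Hana₂.
*Noor₁* c-commands the pronoun but from outside its binding domain, and is not c-commanded by it → coindexation permitted.
*Hana₂* c-commands the pronoun within its binding domain → coindexation would violate Principle B.
*Sofia₃*: the pronoun c-commands this R-expression → coindexation would violate Principle C on *Sofia₃*.
*Leila₄*: the pronoun c-commands this R-expression → coindexation would violate Principle C on *Leila₄*.
*Greta₅*: the pronoun c-commands this R-expression → coindexation would violate Principle C on *Greta₅*.

{1}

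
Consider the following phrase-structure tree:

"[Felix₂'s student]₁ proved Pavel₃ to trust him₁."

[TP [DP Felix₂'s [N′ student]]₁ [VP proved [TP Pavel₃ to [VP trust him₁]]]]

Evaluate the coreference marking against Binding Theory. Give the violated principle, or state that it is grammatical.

grammatical

The two coindexed NPs are *[Felix₂'s student]₁* and *him₁*.
*him₁* is a pronoun; its binding domain is the embedded TP, whose subject is Pavel₃. Within that domain it is c-commanded only by *Pavel₃*, which carries a different index — the pronoun is free locally, so Principle B holds.
*[Felix₂'s student]₁* is an R-expression; *him₁* does not c-command it, and no other NP shares its index, so Principle C is satisfied.
All principles are respected.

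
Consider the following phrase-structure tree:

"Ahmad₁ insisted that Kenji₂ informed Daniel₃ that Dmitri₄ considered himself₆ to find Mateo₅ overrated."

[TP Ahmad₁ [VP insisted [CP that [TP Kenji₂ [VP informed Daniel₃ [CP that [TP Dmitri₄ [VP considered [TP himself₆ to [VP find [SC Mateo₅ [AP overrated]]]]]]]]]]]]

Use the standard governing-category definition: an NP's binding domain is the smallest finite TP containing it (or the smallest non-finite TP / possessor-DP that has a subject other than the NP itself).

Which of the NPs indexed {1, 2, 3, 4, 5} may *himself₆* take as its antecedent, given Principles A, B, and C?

*himself* is an anaphor, so Principle A applies: it must be bound in its binding domain.
Binding domain of *himself₆*: the embedded TP, whose subject is Dmitri₄.
*Ahmad₁* c-commands the anaphor but is outside its binding domain → cannot satisfy Principle A.
*Kenji₂* c-commands the anaphor but is outside its binding domain → cannot satisfy Principle A.
*Daniel₃* c-commands the anaphor but is outside its binding domain → cannot satisfy Principle A.
*Dmitri₄* c-commands the anaphor within its binding domain → licit binder.
*Mateo₅* does not c-command the anaphor → cannot bind it.

{4}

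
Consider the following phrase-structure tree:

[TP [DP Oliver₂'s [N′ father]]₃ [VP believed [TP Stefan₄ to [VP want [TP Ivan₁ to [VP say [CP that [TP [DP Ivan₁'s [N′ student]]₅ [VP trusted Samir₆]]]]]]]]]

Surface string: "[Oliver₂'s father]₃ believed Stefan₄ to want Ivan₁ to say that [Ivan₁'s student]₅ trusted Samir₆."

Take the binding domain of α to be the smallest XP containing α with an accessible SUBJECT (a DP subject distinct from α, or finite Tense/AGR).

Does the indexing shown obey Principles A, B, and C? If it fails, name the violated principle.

The two coindexed NPs are *Ivan₁* (the lower occurrence) and *Ivan₁* (the higher occurrence).
*Ivan₁* (the lower occurrence) is an R-expression. Principle C requires it to be free everywhere.
*Ivan₁* (the higher occurrence) c-commands it and carries the same index.
The R-expression is bound → Principle C violation.

Principle C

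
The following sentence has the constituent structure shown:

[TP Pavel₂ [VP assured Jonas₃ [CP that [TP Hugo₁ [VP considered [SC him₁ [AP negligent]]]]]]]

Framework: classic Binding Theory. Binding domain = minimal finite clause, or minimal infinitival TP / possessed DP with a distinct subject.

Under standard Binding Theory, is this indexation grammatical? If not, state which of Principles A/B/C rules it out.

Principle B

The two coindexed NPs are *Hugo₁* and *him₁*.
*him₁* is a pronoun. Its binding domain is the embedded TP, whose subject is Hugo₁.
*Hugo₁* c-commands it within that domain and carries the same index.
The pronoun is locally bound → Principle B violation.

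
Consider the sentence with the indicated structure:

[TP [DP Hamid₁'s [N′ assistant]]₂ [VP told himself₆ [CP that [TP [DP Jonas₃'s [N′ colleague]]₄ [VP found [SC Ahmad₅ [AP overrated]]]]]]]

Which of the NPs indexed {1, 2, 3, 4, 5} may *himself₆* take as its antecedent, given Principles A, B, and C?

{2}

*himself* is an anaphor, so Principle A applies: it must be bound in its binding domain.
Binding domain of *himself₆*: the matrix TP, whose subject is [Hamid₁'s assistant]₂.
*Hamid₁* does not c-command the anaphor → cannot bind it.
*[Hamid₁'s assistant]₂* c-commands the anaphor within its binding domain → licit binder.
*Jonas₃* does not c-command the anaphor → cannot bind it.
*[Jonas₃'s colleague]₄* does not c-command the anaphor → cannot bind it.
*Ahmad₅* does not c-command the anaphor → cannot bind it.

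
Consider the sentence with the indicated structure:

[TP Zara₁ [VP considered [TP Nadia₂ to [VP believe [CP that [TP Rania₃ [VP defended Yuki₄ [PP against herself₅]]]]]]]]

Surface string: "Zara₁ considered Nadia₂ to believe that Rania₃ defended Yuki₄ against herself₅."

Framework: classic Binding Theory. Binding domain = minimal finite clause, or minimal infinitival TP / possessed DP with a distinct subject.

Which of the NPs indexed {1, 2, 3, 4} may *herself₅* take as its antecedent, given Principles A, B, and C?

*herself* is an anaphor, so Principle A applies: it must be bound in its binding domain.
Binding domain of *herself₅*: the embedded TP, whose subject is Rania₃.
*Zara₁* c-commands the anaphor but is outside its binding domain → cannot satisfy Principle A.
*Nadia₂* c-commands the anaphor but is outside its binding domain → cannot satisfy Principle A.
*Rania₃* c-commands the anaphor within its binding domain → licit binder.
*Yuki₄* c-commands the anaphor within its binding domain → licit binder.

{3, 4}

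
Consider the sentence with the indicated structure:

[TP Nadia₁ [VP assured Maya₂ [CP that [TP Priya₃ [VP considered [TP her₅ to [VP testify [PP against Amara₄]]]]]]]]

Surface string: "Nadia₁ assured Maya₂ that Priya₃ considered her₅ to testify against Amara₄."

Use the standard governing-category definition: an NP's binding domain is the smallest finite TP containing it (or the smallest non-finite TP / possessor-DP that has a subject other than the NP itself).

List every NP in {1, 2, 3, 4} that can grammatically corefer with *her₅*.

*her* is a pronoun, so Principle B applies: it must be free in its binding domain.
Binding domain of *her₅*: the embedded TP, whose subject is Priya₃.
*Nadia₁* c-commands the pronoun but from outside its binding domain, and is not c-commanded by it → coindexation permitted.
*Maya₂* c-commands the pronoun but from outside its binding domain, and is not c-commanded by it → coindexation permitted.
*Priya₃* c-commands the pronoun within its binding domain → coindexation would violate Principle B.
*Amara₄*: the pronoun c-commands this R-expression → coindexation would violate Principle C on *Amara₄*.

{1, 2}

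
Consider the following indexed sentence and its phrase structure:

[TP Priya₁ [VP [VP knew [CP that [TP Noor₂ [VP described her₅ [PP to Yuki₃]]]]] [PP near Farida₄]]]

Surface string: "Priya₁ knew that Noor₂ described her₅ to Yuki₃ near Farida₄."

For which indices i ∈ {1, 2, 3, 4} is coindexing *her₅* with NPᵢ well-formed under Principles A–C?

*her* is a pronoun, so Principle B applies: it must be free in its binding domain.
Binding domain of *her₅*: the embedded TP, whose subject is Noor₂.
*Priya₁* c-commands the pronoun but from outside its binding domain, and is not c-commanded by it → coindexation permitted.
*Noor₂* c-commands the pronoun within its binding domain → coindexation would violate Principle B.
*Yuki₃*: the pronoun c-commands this R-expression → coindexation would violate Principle C on *Yuki₃*.
*Farida₄* and the pronoun do not c-command one another → neither Principle B nor Principle C is at stake; coindexation permitted.

{1, 4}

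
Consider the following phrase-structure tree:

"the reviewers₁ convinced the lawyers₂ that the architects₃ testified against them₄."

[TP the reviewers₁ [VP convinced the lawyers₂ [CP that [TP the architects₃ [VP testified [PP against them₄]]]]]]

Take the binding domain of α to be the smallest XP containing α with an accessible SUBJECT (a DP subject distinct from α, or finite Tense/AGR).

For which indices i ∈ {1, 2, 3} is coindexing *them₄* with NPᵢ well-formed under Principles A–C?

*them* is a pronoun, so Principle B applies: it must be free in its binding domain.
Binding domain of *them₄*: the embedded TP, whose subject is the architects₃.
*the reviewers₁* c-commands the pronoun but from outside its binding domain, and is not c-commanded by it → coindexation permitted.
*the lawyers₂* c-commands the pronoun but from outside its binding domain, and is not c-commanded by it → coindexation permitted.
*the architects₃* c-commands the pronoun within its binding domain → coindexation would violate Principle B.

{1, 2}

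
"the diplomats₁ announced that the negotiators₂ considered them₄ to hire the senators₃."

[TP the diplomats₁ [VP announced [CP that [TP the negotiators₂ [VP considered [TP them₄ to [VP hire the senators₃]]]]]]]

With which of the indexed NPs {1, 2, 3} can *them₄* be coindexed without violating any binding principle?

*them* is a pronoun, so Principle B applies: it must be free in its binding domain.
Binding domain of *them₄*: the embedded TP, whose subject is the negotiators₂.
*the diplomats₁* c-commands the pronoun but from outside its binding domain, and is not c-commanded by it → coindexation permitted.
*the negotiators₂* c-commands the pronoun within its binding domain → coindexation would violate Principle B.
*the senators₃*: the pronoun c-commands this R-expression → coindexation would violate Principle C on *the senators₃*.

{1}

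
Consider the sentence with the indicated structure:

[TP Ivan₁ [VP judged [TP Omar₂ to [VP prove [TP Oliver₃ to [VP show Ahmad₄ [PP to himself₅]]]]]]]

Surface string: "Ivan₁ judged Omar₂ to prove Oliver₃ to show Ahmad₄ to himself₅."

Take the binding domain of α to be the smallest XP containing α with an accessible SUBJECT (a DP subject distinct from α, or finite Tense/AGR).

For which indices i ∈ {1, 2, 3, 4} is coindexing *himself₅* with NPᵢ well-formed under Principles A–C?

{3, 4}

*himself* is an anaphor, so Principle A applies: it must be bound in its binding domain.
Binding domain of *himself₅*: the embedded TP, whose subject is Oliver₃.
*Ivan₁* c-commands the anaphor but is outside its binding domain → cannot satisfy Principle A.
*Omar₂* c-commands the anaphor but is outside its binding domain → cannot satisfy Principle A.
*Oliver₃* c-commands the anaphor within its binding domain → licit binder.
*Ahmad₄* c-commands the anaphor within its binding domain → licit binder.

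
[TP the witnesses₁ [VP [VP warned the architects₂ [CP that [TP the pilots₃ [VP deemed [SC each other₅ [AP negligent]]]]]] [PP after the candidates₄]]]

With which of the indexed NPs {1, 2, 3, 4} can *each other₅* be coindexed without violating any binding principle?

*each other* is an anaphor, so Principle A applies: it must be bound in its binding domain.
Binding domain of *each other₅*: the embedded TP, whose subject is the pilots₃.
*the witnesses₁* c-commands the anaphor but is outside its binding domain → cannot satisfy Principle A.
*the architects₂* c-commands the anaphor but is outside its binding domain → cannot satisfy Principle A.
*the pilots₃* c-commands the anaphor within its binding domain → licit binder.
*the candidates₄* does not c-command the anaphor → cannot bind it.

{3}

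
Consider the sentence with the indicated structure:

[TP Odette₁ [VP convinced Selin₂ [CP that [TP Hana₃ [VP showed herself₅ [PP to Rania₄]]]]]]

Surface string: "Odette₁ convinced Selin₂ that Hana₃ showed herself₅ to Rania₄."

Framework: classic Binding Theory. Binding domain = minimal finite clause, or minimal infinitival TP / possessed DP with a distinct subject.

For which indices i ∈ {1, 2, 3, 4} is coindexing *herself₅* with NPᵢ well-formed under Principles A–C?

{3}

*herself* is an anaphor, so Principle A applies: it must be bound in its binding domain.
Binding domain of *herself₅*: the embedded TP, whose subject is Hana₃.
*Odette₁* c-commands the anaphor but is outside its binding domain → cannot satisfy Principle A.
*Selin₂* c-commands the anaphor but is outside its binding domain → cannot satisfy Principle A.
*Hana₃* c-commands the anaphor within its binding domain → licit binder.
*Rania₄* does not c-command the anaphor → cannot bind it.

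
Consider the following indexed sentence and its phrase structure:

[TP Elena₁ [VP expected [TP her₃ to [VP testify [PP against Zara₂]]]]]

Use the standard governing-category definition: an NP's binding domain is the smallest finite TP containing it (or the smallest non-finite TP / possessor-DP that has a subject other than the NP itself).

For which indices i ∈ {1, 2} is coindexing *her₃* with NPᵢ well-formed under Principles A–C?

none

*her* is a pronoun, so Principle B applies: it must be free in its binding domain.
Binding domain of *her₃*: the matrix TP, whose subject is Elena₁.
*Elena₁* c-commands the pronoun within its binding domain → coindexation would violate Principle B.
*Zara₂*: the pronoun c-commands this R-expression → coindexation would violate Principle C on *Zara₂*.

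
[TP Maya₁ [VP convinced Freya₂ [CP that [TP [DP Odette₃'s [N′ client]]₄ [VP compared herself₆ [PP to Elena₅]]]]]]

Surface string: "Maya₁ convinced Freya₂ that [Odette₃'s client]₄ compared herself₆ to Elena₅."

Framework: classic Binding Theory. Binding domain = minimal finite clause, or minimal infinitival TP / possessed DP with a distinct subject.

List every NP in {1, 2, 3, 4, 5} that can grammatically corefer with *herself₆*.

*herself* is an anaphor, so Principle A applies: it must be bound in its binding domain.
Binding domain of *herself₆*: the embedded TP, whose subject is [Odette₃'s client]₄.
*Maya₁* c-commands the anaphor but is outside its binding domain → cannot satisfy Principle A.
*Freya₂* c-commands the anaphor but is outside its binding domain → cannot satisfy Principle A.
*Odette₃* does not c-command the anaphor → cannot bind it.
*[Odette₃'s client]₄* c-commands the anaphor within its binding domain → licit binder.
*Elena₅* does not c-command the anaphor → cannot bind it.

{4}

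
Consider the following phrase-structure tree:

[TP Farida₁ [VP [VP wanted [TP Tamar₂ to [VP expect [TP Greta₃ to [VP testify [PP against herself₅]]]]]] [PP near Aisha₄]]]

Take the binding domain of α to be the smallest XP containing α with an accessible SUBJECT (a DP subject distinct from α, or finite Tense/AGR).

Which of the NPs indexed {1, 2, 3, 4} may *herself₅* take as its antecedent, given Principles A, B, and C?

{3}

*herself* is an anaphor, so Principle A applies: it must be bound in its binding domain.
Binding domain of *herself₅*: the embedded TP, whose subject is Greta₃.
*Farida₁* c-commands the anaphor but is outside its binding domain → cannot satisfy Principle A.
*Tamar₂* c-commands the anaphor but is outside its binding domain → cannot satisfy Principle A.
*Greta₃* c-commands the anaphor within its binding domain → licit binder.
*Aisha₄* does not c-command the anaphor → cannot bind it.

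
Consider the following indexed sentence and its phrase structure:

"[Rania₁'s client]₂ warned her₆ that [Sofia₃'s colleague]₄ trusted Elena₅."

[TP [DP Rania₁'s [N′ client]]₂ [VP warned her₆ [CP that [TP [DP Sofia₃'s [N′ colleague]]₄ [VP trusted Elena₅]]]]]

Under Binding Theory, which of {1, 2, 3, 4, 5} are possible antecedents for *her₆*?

*her* is a pronoun, so Principle B applies: it must be free in its binding domain.
Binding domain of *her₆*: the matrix TP, whose subject is [Rania₁'s client]₂.
*Rania₁* and the pronoun do not c-command one another → neither Principle B nor Principle C is at stake; coindexation permitted.
*[Rania₁'s client]₂* c-commands the pronoun within its binding domain → coindexation would violate Principle B.
*Sofia₃*: the pronoun c-commands this R-expression → coindexation would violate Principle C on *Sofia₃*.
*[Sofia₃'s colleague]₄*: the pronoun c-commands this R-expression → coindexation would violate Principle C on *[Sofia₃'s colleague]₄*.
*Elena₅*: the pronoun c-commands this R-expression → coindexation would violate Principle C on *Elena₅*.

{1}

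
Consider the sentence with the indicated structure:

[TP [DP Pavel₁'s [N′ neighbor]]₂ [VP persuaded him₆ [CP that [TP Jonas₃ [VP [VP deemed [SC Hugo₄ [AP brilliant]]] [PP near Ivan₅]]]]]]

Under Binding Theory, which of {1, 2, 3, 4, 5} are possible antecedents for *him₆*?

*him* is a pronoun, so Principle B applies: it must be free in its binding domain.
Binding domain of *him₆*: the matrix TP, whose subject is [Pavel₁'s neighbor]₂.
*Pavel₁* and the pronoun do not c-command one another → neither Principle B nor Principle C is at stake; coindexation permitted.
*[Pavel₁'s neighbor]₂* c-commands the pronoun within its binding domain → coindexation would violate Principle B.
*Jonas₃*: the pronoun c-commands this R-expression → coindexation would violate Principle C on *Jonas₃*.
*Hugo₄*: the pronoun c-commands this R-expression → coindexation would violate Principle C on *Hugo₄*.
*Ivan₅*: the pronoun c-commands this R-expression → coindexation would violate Principle C on *Ivan₅*.

{1}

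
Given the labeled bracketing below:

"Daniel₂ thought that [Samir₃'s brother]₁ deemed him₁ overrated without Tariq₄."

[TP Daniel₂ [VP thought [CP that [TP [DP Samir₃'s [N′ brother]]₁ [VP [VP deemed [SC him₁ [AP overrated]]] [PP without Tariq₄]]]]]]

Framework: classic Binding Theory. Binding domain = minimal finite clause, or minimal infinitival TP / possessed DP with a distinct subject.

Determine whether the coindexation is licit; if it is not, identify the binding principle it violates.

The two coindexed NPs are *[Samir₃'s brother]₁* and *him₁*.
*him₁* is a pronoun. Its binding domain is the embedded TP, whose subject is [Samir₃'s brother]₁.
*[Samir₃'s brother]₁* c-commands it within that domain and carries the same index.
The pronoun is locally bound → Principle B violation.

Principle B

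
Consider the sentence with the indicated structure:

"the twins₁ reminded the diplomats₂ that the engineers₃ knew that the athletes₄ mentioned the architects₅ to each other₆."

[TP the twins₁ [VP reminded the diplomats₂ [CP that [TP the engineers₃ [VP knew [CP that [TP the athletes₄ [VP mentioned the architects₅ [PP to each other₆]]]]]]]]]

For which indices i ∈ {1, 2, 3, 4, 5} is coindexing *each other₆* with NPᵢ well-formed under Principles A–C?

*each other* is an anaphor, so Principle A applies: it must be bound in its binding domain.
Binding domain of *each other₆*: the embedded TP, whose subject is the athletes₄.
*the twins₁* c-commands the anaphor but is outside its binding domain → cannot satisfy Principle A.
*the diplomats₂* c-commands the anaphor but is outside its binding domain → cannot satisfy Principle A.
*the engineers₃* c-commands the anaphor but is outside its binding domain → cannot satisfy Principle A.
*the athletes₄* c-commands the anaphor within its binding domain → licit binder.
*the architects₅* c-commands the anaphor within its binding domain → licit binder.

{4, 5}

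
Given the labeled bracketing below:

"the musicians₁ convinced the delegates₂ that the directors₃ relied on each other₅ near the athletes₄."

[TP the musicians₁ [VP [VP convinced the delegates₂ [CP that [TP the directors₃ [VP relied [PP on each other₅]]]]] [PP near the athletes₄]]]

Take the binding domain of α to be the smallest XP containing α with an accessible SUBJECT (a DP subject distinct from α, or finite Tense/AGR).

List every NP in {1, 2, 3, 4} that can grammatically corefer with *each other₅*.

*each other* is an anaphor, so Principle A applies: it must be bound in its binding domain.
Binding domain of *each other₅*: the embedded TP, whose subject is the directors₃.
*the musicians₁* c-commands the anaphor but is outside its binding domain → cannot satisfy Principle A.
*the delegates₂* c-commands the anaphor but is outside its binding domain → cannot satisfy Principle A.
*the directors₃* c-commands the anaphor within its binding domain → licit binder.
*the athletes₄* does not c-command the anaphor → cannot bind it.

{3}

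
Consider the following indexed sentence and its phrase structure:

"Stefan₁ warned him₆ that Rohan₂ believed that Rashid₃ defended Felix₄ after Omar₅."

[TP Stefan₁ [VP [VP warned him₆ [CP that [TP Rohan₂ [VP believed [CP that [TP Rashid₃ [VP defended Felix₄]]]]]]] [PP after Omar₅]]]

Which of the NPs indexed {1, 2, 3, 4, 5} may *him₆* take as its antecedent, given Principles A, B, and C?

{5}

*him* is a pronoun, so Principle B applies: it must be free in its binding domain.
Binding domain of *him₆*: the matrix TP, whose subject is Stefan₁.
*Stefan₁* c-commands the pronoun within its binding domain → coindexation would violate Principle B.
*Rohan₂*: the pronoun c-commands this R-expression → coindexation would violate Principle C on *Rohan₂*.
*Rashid₃*: the pronoun c-commands this R-expression → coindexation would violate Principle C on *Rashid₃*.
*Felix₄*: the pronoun c-commands this R-expression → coindexation would violate Principle C on *Felix₄*.
*Omar₅* and the pronoun do not c-command one another → neither Principle B nor Principle C is at stake; coindexation permitted.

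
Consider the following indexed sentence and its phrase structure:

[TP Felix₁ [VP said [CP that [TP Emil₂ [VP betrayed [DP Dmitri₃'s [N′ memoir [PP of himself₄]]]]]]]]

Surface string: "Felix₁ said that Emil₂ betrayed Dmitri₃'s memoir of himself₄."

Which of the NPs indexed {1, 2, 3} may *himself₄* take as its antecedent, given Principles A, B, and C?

{3}

*himself* is an anaphor, so Principle A applies: it must be bound in its binding domain.
Binding domain of *himself₄*: the possessed DP, whose subject is Dmitri₃.
*Felix₁* c-commands the anaphor but is outside its binding domain → cannot satisfy Principle A.
*Emil₂* c-commands the anaphor but is outside its binding domain → cannot satisfy Principle A.
*Dmitri₃* c-commands the anaphor within its binding domain → licit binder.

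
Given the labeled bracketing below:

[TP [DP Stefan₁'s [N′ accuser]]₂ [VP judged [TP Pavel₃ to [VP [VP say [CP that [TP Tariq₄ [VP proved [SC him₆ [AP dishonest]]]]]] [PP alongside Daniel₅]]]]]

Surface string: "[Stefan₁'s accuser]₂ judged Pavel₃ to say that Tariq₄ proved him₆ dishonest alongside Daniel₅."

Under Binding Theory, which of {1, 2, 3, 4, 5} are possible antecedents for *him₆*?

{1, 2, 3, 5}

*him* is a pronoun, so Principle B applies: it must be free in its binding domain.
Binding domain of *him₆*: the embedded TP, whose subject is Tariq₄.
*Stefan₁* and the pronoun do not c-command one another → neither Principle B nor Principle C is at stake; coindexation permitted.
*[Stefan₁'s accuser]₂* c-commands the pronoun but from outside its binding domain, and is not c-commanded by it → coindexation permitted.
*Pavel₃* c-commands the pronoun but from outside its binding domain, and is not c-commanded by it → coindexation permitted.
*Tariq₄* c-commands the pronoun within its binding domain → coindexation would violate Principle B.
*Daniel₅* and the pronoun do not c-command one another → neither Principle B nor Principle C is at stake; coindexation permitted.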